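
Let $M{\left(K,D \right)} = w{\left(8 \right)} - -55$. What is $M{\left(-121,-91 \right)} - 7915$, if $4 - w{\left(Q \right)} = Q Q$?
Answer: $-7920$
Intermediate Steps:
$w{\left(Q \right)} = 4 - Q^{2}$ ($w{\left(Q \right)} = 4 - Q Q = 4 - Q^{2}$)
$M{\left(K,D \right)} = -5$ ($M{\left(K,D \right)} = \left(4 - 8^{2}\right) - -55 = \left(4 - 64\right) + 55 = -60 + 55 = -5$)
$M{\left(-121,-91 \right)} - 7915 = -5 - 7915 = -7920$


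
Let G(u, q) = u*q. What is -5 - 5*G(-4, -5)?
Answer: -105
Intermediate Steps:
G(u, q) = q*u
-5 - 5*G(-4, -5) = -5 - (-25)*(-4) = -5 - 5*20 = -5 - 100 = -105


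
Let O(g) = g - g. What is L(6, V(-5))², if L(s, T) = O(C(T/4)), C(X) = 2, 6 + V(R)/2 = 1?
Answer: 0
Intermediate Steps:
V(R) = -10 (V(R) = -12 + 2*1 = -12 + 2 = -10)
O(g) = 0
L(s, T) = 0
L(6, V(-5))² = 0² = 0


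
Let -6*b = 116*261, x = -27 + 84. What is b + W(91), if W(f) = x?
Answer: -4989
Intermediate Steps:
x = 57
W(f) = 57
b = -5046 (b = -58*261/3 = -⅙*30276 = -5046)
b + W(91) = -5046 + 57 = -4989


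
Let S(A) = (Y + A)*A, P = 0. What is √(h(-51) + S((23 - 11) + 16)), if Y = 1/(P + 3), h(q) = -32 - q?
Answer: √7311/3 ≈ 28.501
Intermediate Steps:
Y = ⅓ (Y = 1/(0 + 3) = 1/3 = ⅓ ≈ 0.33333)
S(A) = A*(⅓ + A) (S(A) = (⅓ + A)*A = A*(⅓ + A))
√(h(-51) + S((23 - 11) + 16)) = √((-32 - 1*(-51)) + ((23 - 11) + 16)*(⅓ + ((23 - 11) + 16))) = √((-32 + 51) + (12 + 16)*(⅓ + (12 + 16))) = √(19 + 28*(⅓ + 28)) = √(19 + 28*(85/3)) = √(19 + 2380/3) = √(2437/3) = √7311/3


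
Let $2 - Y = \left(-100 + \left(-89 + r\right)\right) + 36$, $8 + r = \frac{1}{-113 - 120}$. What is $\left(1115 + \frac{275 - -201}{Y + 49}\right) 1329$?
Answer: $\frac{73345600227}{49397} \approx 1.4848 \cdot 10^{6}$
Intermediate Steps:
$r = - \frac{1865}{233}$ ($r = -8 + \frac{1}{-113 - 120} = -8 + \frac{1}{-233} = -8 - \frac{1}{233} = - \frac{1865}{233} \approx -8.0043$)
$Y = \frac{37980}{233}$ ($Y = 2 - \left(\left(-100 - \frac{22602}{233}\right) + 36\right) = 2 - \left(- \frac{45902}{233} + 36\right) = 2 - - \frac{37514}{233} = 2 + \frac{37514}{233} = \frac{37980}{233} \approx 163.0$)
$\left(1115 + \frac{275 - -201}{Y + 49}\right) 1329 = \left(1115 + \frac{275 - -201}{\frac{37980}{233} + 49}\right) 1329 = \left(1115 + \frac{275 + \left(-25 + 226\right)}{\frac{49397}{233}}\right) 1329 = \left(1115 + \left(275 + 201\right) \frac{233}{49397}\right) 1329 = \left(1115 + 476 \cdot \frac{233}{49397}\right) 1329 = \left(1115 + \frac{110908}{49397}\right) 1329 = \frac{55188563}{49397} \cdot 1329 = \frac{73345600227}{49397}$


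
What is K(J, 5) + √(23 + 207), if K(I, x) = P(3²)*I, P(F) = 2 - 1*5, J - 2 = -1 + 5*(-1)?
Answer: 12 + √230 ≈ 27.166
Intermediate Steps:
J = -4 (J = 2 + (-1 + 5*(-1)) = 2 + (-1 - 5) = 2 - 6 = -4)
P(F) = -3 (P(F) = 2 - 5 = -3)
K(I, x) = -3*I
K(J, 5) + √(23 + 207) = -3*(-4) + √(23 + 207) = 12 + √230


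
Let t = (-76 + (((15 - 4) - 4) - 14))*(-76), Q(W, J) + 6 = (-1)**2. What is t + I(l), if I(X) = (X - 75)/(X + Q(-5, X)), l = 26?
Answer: 18917/3 ≈ 6305.7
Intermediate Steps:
Q(W, J) = -5 (Q(W, J) = -6 + (-1)**2 = -6 + 1 = -5)
I(X) = (-75 + X)/(-5 + X) (I(X) = (X - 75)/(X - 5) = (-75 + X)/(-5 + X))
t = 6308 (t = (-76 + ((11 - 4) - 14))*(-76) = (-76 + (7 - 14))*(-76) = (-76 - 7)*(-76) = -83*(-76) = 6308)
t + I(l) = 6308 + (-75 + 26)/(-5 + 26) = 6308 - 49/21 = 6308 + (1/21)*(-49) = 6308 - 7/3 = 18917/3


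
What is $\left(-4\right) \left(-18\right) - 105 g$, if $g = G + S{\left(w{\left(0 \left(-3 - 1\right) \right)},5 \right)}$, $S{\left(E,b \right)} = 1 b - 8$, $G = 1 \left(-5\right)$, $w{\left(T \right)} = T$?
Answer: $912$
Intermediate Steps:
$G = -5$
$S{\left(E,b \right)} = -8 + b$ ($S{\left(E,b \right)} = b - 8 = -8 + b$)
$g = -8$ ($g = -5 + \left(-8 + 5\right) = -5 - 3 = -8$)
$\left(-4\right) \left(-18\right) - 105 g = \left(-4\right) \left(-18\right) - -840 = 72 + 840 = 912$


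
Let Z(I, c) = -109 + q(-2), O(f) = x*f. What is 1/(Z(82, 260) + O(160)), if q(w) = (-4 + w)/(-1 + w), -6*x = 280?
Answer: -3/22721 ≈ -0.00013204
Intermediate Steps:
x = -140/3 (x = -⅙*280 = -140/3 ≈ -46.667)
q(w) = (-4 + w)/(-1 + w)
O(f) = -140*f/3
Z(I, c) = -107 (Z(I, c) = -109 + (-4 - 2)/(-1 - 2) = -109 - 6/(-3) = -109 - ⅓*(-6) = -109 + 2 = -107)
1/(Z(82, 260) + O(160)) = 1/(-107 - 140/3*160) = 1/(-107 - 22400/3) = 1/(-22721/3) = -3/22721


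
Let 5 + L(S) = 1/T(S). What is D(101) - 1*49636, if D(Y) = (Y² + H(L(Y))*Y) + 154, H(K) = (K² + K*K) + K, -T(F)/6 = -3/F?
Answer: -3170651/81 ≈ -39144.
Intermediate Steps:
T(F) = 18/F (T(F) = -(-18)/F = 18/F)
L(S) = -5 + S/18 (L(S) = -5 + 1/(18/S) = -5 + S/18)
H(K) = K + 2*K² (H(K) = (K² + K²) + K = 2*K² + K = K + 2*K²)
D(Y) = 154 + Y² + Y*(-9 + Y/9)*(-5 + Y/18) (D(Y) = (Y² + ((-5 + Y/18)*(1 + 2*(-5 + Y/18)))*Y) + 154 = (Y² + ((-5 + Y/18)*(1 + (-10 + Y/9)))*Y) + 154 = (Y² + ((-5 + Y/18)*(-9 + Y/9))*Y) + 154 = (Y² + ((-9 + Y/9)*(-5 + Y/18))*Y) + 154 = (Y² + Y*(-9 + Y/9)*(-5 + Y/18)) + 154 = 154 + Y² + Y*(-9 + Y/9)*(-5 + Y/18))
D(101) - 1*49636 = (154 + 45*101 - 1/18*101² + (1/162)*101³) - 1*49636 = (154 + 4545 - 1/18*10201 + (1/162)*1030301) - 49636 = (154 + 4545 - 10201/18 + 1030301/162) - 49636 = 849865/81 - 49636 = -3170651/81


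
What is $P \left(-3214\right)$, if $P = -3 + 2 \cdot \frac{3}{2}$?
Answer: $0$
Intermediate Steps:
$P = 0$ ($P = -3 + 2 \cdot 3 \cdot \frac{1}{2} = -3 + 2 \cdot \frac{3}{2} = -3 + 3 = 0$)
$P \left(-3214\right) = 0 \left(-3214\right) = 0$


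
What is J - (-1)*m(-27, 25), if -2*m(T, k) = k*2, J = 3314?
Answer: 3289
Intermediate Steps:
m(T, k) = -k (m(T, k) = -k*2/2 = -k)
J - (-1)*m(-27, 25) = 3314 - (-1)*(-1*25) = 3314 - (-1)*(-25) = 3314 - 1*25 = 3314 - 25 = 3289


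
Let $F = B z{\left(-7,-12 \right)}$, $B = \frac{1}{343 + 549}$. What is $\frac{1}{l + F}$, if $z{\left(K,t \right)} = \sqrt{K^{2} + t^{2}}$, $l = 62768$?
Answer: $\frac{49942237952}{3134774391770943} - \frac{892 \sqrt{193}}{3134774391770943} \approx 1.5932 \cdot 10^{-5}$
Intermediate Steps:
$B = \frac{1}{892} \approx 0.0011211$
$F = \frac{\sqrt{193}}{892}$ ($F = \frac{\sqrt{\left(-7\right)^{2} + \left(-12\right)^{2}}}{892} = \frac{\sqrt{49 + 144}}{892} = \frac{\sqrt{193}}{892} \approx 0.015574$)
$\frac{1}{l + F} = \frac{1}{62768 + \frac{\sqrt{193}}{892}}$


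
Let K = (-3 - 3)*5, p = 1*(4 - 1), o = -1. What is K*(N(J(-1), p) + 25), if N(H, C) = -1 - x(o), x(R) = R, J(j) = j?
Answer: -750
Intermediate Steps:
p = 3 (p = 1*3 = 3)
K = -30 (K = -6*5 = -30)
N(H, C) = 0 (N(H, C) = -1 - 1*(-1) = -1 + 1 = 0)
K*(N(J(-1), p) + 25) = -30*(0 + 25) = -30*25 = -750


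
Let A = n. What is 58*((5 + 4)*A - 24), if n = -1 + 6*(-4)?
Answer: -14442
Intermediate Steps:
n = -25 (n = -1 - 24 = -25)
A = -25
58*((5 + 4)*A - 24) = 58*((5 + 4)*(-25) - 24) = 58*(9*(-25) - 24) = 58*(-225 - 24) = 58*(-249) = -14442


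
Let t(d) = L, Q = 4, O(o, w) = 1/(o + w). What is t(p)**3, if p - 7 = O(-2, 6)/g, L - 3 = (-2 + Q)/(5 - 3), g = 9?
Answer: 64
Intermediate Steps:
L = 4 (L = 3 + (-2 + 4)/(5 - 3) = 3 + 2/2 = 3 + 2*(1/2) = 3 + 1 = 4)
p = 253/36 (p = 7 + 1/((-2 + 6)*9) = 7 + (1/9)/4 = 7 + (1/4)*(1/9) = 7 + 1/36 = 253/36 ≈ 7.0278)
t(d) = 4
t(p)**3 = 4**3 = 64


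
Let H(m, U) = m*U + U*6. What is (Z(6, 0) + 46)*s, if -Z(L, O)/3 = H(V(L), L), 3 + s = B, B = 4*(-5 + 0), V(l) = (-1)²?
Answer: 1840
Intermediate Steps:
V(l) = 1
B = -20 (B = 4*(-5) = -20)
s = -23 (s = -3 - 20 = -23)
H(m, U) = 6*U + U*m (H(m, U) = U*m + 6*U = 6*U + U*m)
Z(L, O) = -21*L (Z(L, O) = -3*L*(6 + 1) = -3*L*7 = -21*L)
(Z(6, 0) + 46)*s = (-21*6 + 46)*(-23) = (-126 + 46)*(-23) = -80*(-23) = 1840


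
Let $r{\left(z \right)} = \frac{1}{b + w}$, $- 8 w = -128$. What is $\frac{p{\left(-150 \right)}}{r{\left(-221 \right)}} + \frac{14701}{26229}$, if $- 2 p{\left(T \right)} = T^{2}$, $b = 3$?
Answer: $- \frac{5606434049}{26229} \approx -2.1375 \cdot 10^{5}$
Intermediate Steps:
$w = 16$ ($w = \left(- \frac{1}{8}\right) \left(-128\right) = 16$)
$p{\left(T \right)} = - \frac{T^{2}}{2}$
$r{\left(z \right)} = \frac{1}{19}$ ($r{\left(z \right)} = \frac{1}{3 + 16} = \frac{1}{19}$)
$\frac{p{\left(-150 \right)}}{r{\left(-221 \right)}} + \frac{14701}{26229} = - \frac{\left(-150\right)^{2}}{2} \frac{1}{\frac{1}{19}} + \frac{14701}{26229} = \left(- \frac{1}{2}\right) 22500 \cdot 19 + 14701 \cdot \frac{1}{26229} = \left(-11250\right) 19 + \frac{14701}{26229} = -213750 + \frac{14701}{26229} = - \frac{5606434049}{26229}$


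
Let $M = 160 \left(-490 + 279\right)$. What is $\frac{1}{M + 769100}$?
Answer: $\frac{1}{735340} \approx 1.3599 \cdot 10^{-6}$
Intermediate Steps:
$M = -33760$ ($M = 160 \left(-211\right) = -33760$)
$\frac{1}{M + 769100} = \frac{1}{-33760 + 769100} = \frac{1}{735340}$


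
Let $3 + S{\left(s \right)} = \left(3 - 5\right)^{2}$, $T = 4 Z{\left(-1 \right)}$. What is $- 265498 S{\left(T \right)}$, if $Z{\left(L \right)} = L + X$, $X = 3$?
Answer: $-265498$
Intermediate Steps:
$Z{\left(L \right)} = 3 + L$ ($Z{\left(L \right)} = L + 3 = 3 + L$)
$T = 8$ ($T = 4 \left(3 - 1\right) = 4 \cdot 2 = 8$)
$S{\left(s \right)} = 1$ ($S{\left(s \right)} = -3 + \left(3 - 5\right)^{2} = -3 + \left(-2\right)^{2} = -3 + 4 = 1$)
$- 265498 S{\left(T \right)} = \left(-265498\right) 1 = -265498$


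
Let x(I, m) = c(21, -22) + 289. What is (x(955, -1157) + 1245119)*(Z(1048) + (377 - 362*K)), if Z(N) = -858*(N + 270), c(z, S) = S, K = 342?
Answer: -1562051543606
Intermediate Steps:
x(I, m) = 267 (x(I, m) = -22 + 289 = 267)
Z(N) = -231660 - 858*N (Z(N) = -858*(270 + N) = -231660 - 858*N)
(x(955, -1157) + 1245119)*(Z(1048) + (377 - 362*K)) = (267 + 1245119)*((-231660 - 858*1048) + (377 - 362*342)) = 1245386*((-231660 - 899184) + (377 - 123804)) = 1245386*(-1130844 - 123427) = 1245386*(-1254271) = -1562051543606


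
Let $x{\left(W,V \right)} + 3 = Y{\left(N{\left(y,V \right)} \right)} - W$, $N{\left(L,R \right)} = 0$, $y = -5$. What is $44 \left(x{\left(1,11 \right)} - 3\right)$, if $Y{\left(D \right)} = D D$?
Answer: $-308$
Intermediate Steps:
$Y{\left(D \right)} = D^{2}$
$x{\left(W,V \right)} = -3 - W$ ($x{\left(W,V \right)} = -3 - \left(0 + W\right) = -3 + \left(0 - W\right) = -3 - W$)
$44 \left(x{\left(1,11 \right)} - 3\right) = 44 \left(\left(-3 - 1\right) - 3\right) = 44 \left(-4 - 3\right) = 44 \left(-7\right) = -308$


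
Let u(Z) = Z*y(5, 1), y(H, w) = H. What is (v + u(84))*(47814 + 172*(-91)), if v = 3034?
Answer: 111087548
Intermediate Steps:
u(Z) = 5*Z (u(Z) = Z*5 = 5*Z)
(v + u(84))*(47814 + 172*(-91)) = (3034 + 5*84)*(47814 + 172*(-91)) = (3034 + 420)*(47814 - 15652) = 3454*32162 = 111087548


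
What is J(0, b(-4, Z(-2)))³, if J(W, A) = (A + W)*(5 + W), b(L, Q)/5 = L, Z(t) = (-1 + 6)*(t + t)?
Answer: -1000000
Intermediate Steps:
Z(t) = 10*t (Z(t) = 5*(2*t) = 10*t)
b(L, Q) = 5*L
J(W, A) = (5 + W)*(A + W)
J(0, b(-4, Z(-2)))³ = (0² + 5*(5*(-4)) + 5*0 + (5*(-4))*0)³ = (0 + 5*(-20) + 0 - 20*0)³ = (0 - 100 + 0 + 0)³ = (-100)³ = -1000000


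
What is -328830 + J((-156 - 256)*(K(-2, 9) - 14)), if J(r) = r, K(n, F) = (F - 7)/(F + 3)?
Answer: -969392/3 ≈ -3.2313e+5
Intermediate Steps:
K(n, F) = (-7 + F)/(3 + F)
-328830 + J((-156 - 256)*(K(-2, 9) - 14)) = -328830 + (-156 - 256)*((-7 + 9)/(3 + 9) - 14) = -328830 - 412*(2/12 - 14) = -328830 - 412*((1/12)*2 - 14) = -328830 - 412*(⅙ - 14) = -328830 - 412*(-83/6) = -328830 + 17098/3 = -969392/3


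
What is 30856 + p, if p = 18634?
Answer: 49490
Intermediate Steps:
30856 + p = 30856 + 18634 = 49490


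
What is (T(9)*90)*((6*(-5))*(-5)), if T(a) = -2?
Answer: -27000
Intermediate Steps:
(T(9)*90)*((6*(-5))*(-5)) = (-2*90)*((6*(-5))*(-5)) = -(-5400)*(-5) = -180*150 = -27000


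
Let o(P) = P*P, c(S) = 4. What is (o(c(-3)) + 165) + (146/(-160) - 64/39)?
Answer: 556753/3120 ≈ 178.45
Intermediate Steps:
o(P) = P²
(o(c(-3)) + 165) + (146/(-160) - 64/39) = (4² + 165) + (146/(-160) - 64/39) = (16 + 165) + (146*(-1/160) - 64*1/39) = 181 + (-73/80 - 64/39) = 181 - 7967/3120 = 556753/3120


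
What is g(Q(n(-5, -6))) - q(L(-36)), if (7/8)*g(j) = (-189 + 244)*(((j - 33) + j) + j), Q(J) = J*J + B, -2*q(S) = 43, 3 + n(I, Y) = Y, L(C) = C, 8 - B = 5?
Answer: 193021/14 ≈ 13787.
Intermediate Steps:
B = 3 (B = 8 - 1*5 = 8 - 5 = 3)
n(I, Y) = -3 + Y
q(S) = -43/2 (q(S) = -1/2*43 = -43/2)
Q(J) = 3 + J**2 (Q(J) = J*J + 3 = J**2 + 3 = 3 + J**2)
g(j) = -14520/7 + 1320*j/7 (g(j) = 8*((-189 + 244)*(((j - 33) + j) + j))/7 = 8*(55*(((-33 + j) + j) + j))/7 = 8*(55*((-33 + 2*j) + j))/7 = 8*(55*(-33 + 3*j))/7 = 8*(-1815 + 165*j)/7 = -14520/7 + 1320*j/7)
g(Q(n(-5, -6))) - q(L(-36)) = (-14520/7 + 1320*(3 + (-3 - 6)**2)/7) - 1*(-43/2) = (-14520/7 + 1320*(3 + (-9)**2)/7) + 43/2 = (-14520/7 + 1320*(3 + 81)/7) + 43/2 = (-14520/7 + (1320/7)*84) + 43/2 = (-14520/7 + 15840) + 43/2 = 96360/7 + 43/2 = 193021/14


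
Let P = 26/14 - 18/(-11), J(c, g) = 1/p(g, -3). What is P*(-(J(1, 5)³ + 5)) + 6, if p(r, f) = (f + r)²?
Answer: -56781/4928 ≈ -11.522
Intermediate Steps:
J(c, g) = (-3 + g)⁻² (J(c, g) = 1/((-3 + g)²) = (-3 + g)⁻²)
P = 269/77 (P = 26*(1/14) - 18*(-1/11) = 13/7 + 18/11 = 269/77 ≈ 3.4935)
P*(-(J(1, 5)³ + 5)) + 6 = 269*(-(((-3 + 5)⁻²)³ + 5))/77 + 6 = 269*(-((2⁻²)³ + 5))/77 + 6 = 269*(-((¼)³ + 5))/77 + 6 = 269*(-(1/64 + 5))/77 + 6 = 269*(-1*321/64)/77 + 6 = (269/77)*(-321/64) + 6 = -86349/4928 + 6 = -56781/4928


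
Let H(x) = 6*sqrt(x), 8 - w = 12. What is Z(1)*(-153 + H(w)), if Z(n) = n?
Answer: -153 + 12*I ≈ -153.0 + 12.0*I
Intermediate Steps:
w = -4 (w = 8 - 1*12 = 8 - 12 = -4)
Z(1)*(-153 + H(w)) = 1*(-153 + 6*sqrt(-4)) = 1*(-153 + 6*(2*I)) = 1*(-153 + 12*I) = -153 + 12*I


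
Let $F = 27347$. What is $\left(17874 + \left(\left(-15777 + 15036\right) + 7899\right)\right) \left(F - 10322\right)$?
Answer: $426169800$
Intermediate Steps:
$\left(17874 + \left(\left(-15777 + 15036\right) + 7899\right)\right) \left(F - 10322\right) = \left(17874 + \left(\left(-15777 + 15036\right) + 7899\right)\right) \left(27347 - 10322\right) = \left(17874 + \left(-741 + 7899\right)\right) 17025 = \left(17874 + 7158\right) 17025 = 25032 \cdot 17025 = 426169800$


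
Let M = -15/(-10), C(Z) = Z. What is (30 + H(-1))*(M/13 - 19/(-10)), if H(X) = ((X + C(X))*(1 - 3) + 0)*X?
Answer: 262/5 ≈ 52.400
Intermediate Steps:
M = 3/2 (M = -15*(-1/10) = 3/2 ≈ 1.5000)
H(X) = -4*X**2 (H(X) = ((X + X)*(1 - 3) + 0)*X = ((2*X)*(-2) + 0)*X = (-4*X + 0)*X = (-4*X)*X = -4*X**2)
(30 + H(-1))*(M/13 - 19/(-10)) = (30 - 4*(-1)**2)*((3/2)/13 - 19/(-10)) = (30 - 4*1)*((3/2)*(1/13) - 19*(-1/10)) = (30 - 4)*(3/26 + 19/10) = 26*(131/65) = 262/5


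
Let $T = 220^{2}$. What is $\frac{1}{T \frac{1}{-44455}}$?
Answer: $- \frac{8891}{9680} \approx -0.91849$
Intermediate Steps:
$T = 48400$
$\frac{1}{T \frac{1}{-44455}} = \frac{1}{48400 \frac{1}{-44455}} = \frac{1}{48400 \left(- \frac{1}{44455}\right)} = \frac{1}{- \frac{9680}{8891}} = - \frac{8891}{9680}$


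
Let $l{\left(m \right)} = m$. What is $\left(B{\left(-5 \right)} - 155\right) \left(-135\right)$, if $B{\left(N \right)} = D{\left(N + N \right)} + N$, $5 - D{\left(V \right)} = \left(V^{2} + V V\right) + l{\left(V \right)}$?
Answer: $46575$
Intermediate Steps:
$D{\left(V \right)} = 5 - V - 2 V^{2}$ ($D{\left(V \right)} = 5 - \left(\left(V^{2} + V V\right) + V\right) = 5 - \left(\left(V^{2} + V^{2}\right) + V\right) = 5 - \left(2 V^{2} + V\right) = 5 - \left(V + 2 V^{2}\right) = 5 - V - 2 V^{2}$)
$B{\left(N \right)} = 5 - N - 8 N^{2}$ ($B{\left(N \right)} = \left(5 - \left(N + N\right) - 2 \left(N + N\right)^{2}\right) + N = \left(5 - 2 N - 2 \left(2 N\right)^{2}\right) + N = \left(5 - 2 N - 2 \cdot 4 N^{2}\right) + N = \left(5 - 2 N - 8 N^{2}\right) + N = \left(5 - 8 N^{2} - 2 N\right) + N = 5 - N - 8 N^{2}$)
$\left(B{\left(-5 \right)} - 155\right) \left(-135\right) = \left(\left(5 - -5 - 8 \left(-5\right)^{2}\right) - 155\right) \left(-135\right) = \left(\left(5 + 5 - 200\right) - 155\right) \left(-135\right) = \left(-190 - 155\right) \left(-135\right) = \left(-345\right) \left(-135\right) = 46575$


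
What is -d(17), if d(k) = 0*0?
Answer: 0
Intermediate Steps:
d(k) = 0
-d(17) = -1*0 = 0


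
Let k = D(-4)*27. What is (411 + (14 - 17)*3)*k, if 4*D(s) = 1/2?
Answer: 5427/4 ≈ 1356.8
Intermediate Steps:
D(s) = ⅛ (D(s) = (1/2)/4 = (1*(½))/4 = (¼)*(½) = ⅛)
k = 27/8 (k = (⅛)*27 = 27/8 ≈ 3.3750)
(411 + (14 - 17)*3)*k = (411 + (14 - 17)*3)*(27/8) = (411 - 3*3)*(27/8) = (411 - 9)*(27/8) = 402*(27/8) = 5427/4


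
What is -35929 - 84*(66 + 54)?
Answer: -46009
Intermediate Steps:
-35929 - 84*(66 + 54) = -35929 - 84*120 = -35929 - 10080 = -46009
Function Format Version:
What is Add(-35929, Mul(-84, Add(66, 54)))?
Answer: -46009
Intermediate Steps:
Add(-35929, Mul(-84, Add(66, 54))) = Add(-35929, Mul(-84, 120)) = Add(-35929, -10080) = -46009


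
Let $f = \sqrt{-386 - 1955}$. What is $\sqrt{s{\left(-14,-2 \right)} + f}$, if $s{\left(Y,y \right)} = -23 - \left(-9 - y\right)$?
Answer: $\sqrt{-16 + i \sqrt{2341}} \approx 4.181 + 5.7862 i$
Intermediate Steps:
$f = i \sqrt{2341}$ ($f = \sqrt{-2341} = i \sqrt{2341} \approx 48.384 i$)
$s{\left(Y,y \right)} = -14 + y$ ($s{\left(Y,y \right)} = -23 + \left(9 + y\right) = -14 + y$)
$\sqrt{s{\left(-14,-2 \right)} + f} = \sqrt{\left(-14 - 2\right) + i \sqrt{2341}} = \sqrt{-16 + i \sqrt{2341}}$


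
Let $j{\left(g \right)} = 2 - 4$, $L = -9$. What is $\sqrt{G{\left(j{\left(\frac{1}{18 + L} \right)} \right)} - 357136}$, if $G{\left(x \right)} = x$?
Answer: $3 i \sqrt{39682} \approx 597.61 i$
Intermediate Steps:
$j{\left(g \right)} = -2$ ($j{\left(g \right)} = 2 - 4 = -2$)
$\sqrt{G{\left(j{\left(\frac{1}{18 + L} \right)} \right)} - 357136} = \sqrt{-2 - 357136} = \sqrt{-357138} = 3 i \sqrt{39682}$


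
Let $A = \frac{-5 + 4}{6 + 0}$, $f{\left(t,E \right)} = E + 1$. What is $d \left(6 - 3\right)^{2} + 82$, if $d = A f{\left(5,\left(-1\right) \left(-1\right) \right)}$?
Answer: $79$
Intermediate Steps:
$f{\left(t,E \right)} = 1 + E$
$A = - \frac{1}{6} \approx -0.16667$
$d = - \frac{1}{3}$ ($d = - \frac{1 - -1}{6} = - \frac{1 + 1}{6} = \left(- \frac{1}{6}\right) 2 = - \frac{1}{3} \approx -0.33333$)
$d \left(6 - 3\right)^{2} + 82 = - \frac{\left(6 - 3\right)^{2}}{3} + 82 = - \frac{3^{2}}{3} + 82 = \left(- \frac{1}{3}\right) 9 + 82 = -3 + 82 = 79$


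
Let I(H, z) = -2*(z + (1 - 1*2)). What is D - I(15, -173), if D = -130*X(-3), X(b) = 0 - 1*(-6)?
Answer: -1128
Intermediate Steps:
X(b) = 6 (X(b) = 0 + 6 = 6)
D = -780 (D = -130*6 = -780)
I(H, z) = 2 - 2*z (I(H, z) = -2*(z + (1 - 2)) = -2*(z - 1) = -2*(-1 + z) = 2 - 2*z)
D - I(15, -173) = -780 - (2 - 2*(-173)) = -780 - (2 + 346) = -780 - 1*348 = -780 - 348 = -1128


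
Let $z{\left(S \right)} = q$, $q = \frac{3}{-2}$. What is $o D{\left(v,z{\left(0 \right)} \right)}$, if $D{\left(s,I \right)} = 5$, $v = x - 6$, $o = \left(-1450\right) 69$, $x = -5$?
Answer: $-500250$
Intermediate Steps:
$q = - \frac{3}{2}$ ($q = 3 \left(- \frac{1}{2}\right) = - \frac{3}{2} \approx -1.5$)
$z{\left(S \right)} = - \frac{3}{2}$
$o = -100050$
$v = -11$ ($v = -5 - 6 = -11$)
$o D{\left(v,z{\left(0 \right)} \right)} = \left(-100050\right) 5 = -500250$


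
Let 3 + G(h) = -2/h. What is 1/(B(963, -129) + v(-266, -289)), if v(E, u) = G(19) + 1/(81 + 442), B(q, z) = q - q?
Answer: -9937/30838 ≈ -0.32223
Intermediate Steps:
B(q, z) = 0
G(h) = -3 - 2/h
v(E, u) = -30838/9937 (v(E, u) = (-3 - 2/19) + 1/(81 + 442) = (-3 - 2*1/19) + 1/523 = (-3 - 2/19) + 1/523 = -59/19 + 1/523 = -30838/9937)
1/(B(963, -129) + v(-266, -289)) = 1/(0 - 30838/9937) = 1/(-30838/9937) = -9937/30838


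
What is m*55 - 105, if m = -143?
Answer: -7970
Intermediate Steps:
m*55 - 105 = -143*55 - 105 = -7865 - 105 = -7970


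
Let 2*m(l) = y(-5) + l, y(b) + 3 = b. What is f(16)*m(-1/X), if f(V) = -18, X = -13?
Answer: 927/13 ≈ 71.308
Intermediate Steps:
y(b) = -3 + b
m(l) = -4 + l/2 (m(l) = ((-3 - 5) + l)/2 = (-8 + l)/2 = -4 + l/2)
f(16)*m(-1/X) = -18*(-4 + (-1/(-13))/2) = -18*(-4 + (-1*(-1/13))/2) = -18*(-4 + (½)*(1/13)) = -18*(-4 + 1/26) = -18*(-103/26) = 927/13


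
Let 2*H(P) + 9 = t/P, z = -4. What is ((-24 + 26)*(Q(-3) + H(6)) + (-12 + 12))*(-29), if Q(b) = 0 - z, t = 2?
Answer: 58/3 ≈ 19.333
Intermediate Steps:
H(P) = -9/2 + 1/P (H(P) = -9/2 + (2/P)/2 = -9/2 + 1/P)
Q(b) = 4 (Q(b) = 0 - 1*(-4) = 0 + 4 = 4)
((-24 + 26)*(Q(-3) + H(6)) + (-12 + 12))*(-29) = ((-24 + 26)*(4 + (-9/2 + 1/6)) + (-12 + 12))*(-29) = (2*(4 + (-9/2 + 1/6)) + 0)*(-29) = (2*(4 - 13/3) + 0)*(-29) = (2*(-1/3) + 0)*(-29) = (-2/3 + 0)*(-29) = -2/3*(-29) = 58/3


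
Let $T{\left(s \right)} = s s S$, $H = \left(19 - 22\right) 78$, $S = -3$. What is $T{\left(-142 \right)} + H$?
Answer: $-60726$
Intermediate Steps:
$H = -234$ ($H = \left(-3\right) 78 = -234$)
$T{\left(s \right)} = - 3 s^{2}$ ($T{\left(s \right)} = s s \left(-3\right) = s^{2} \left(-3\right) = - 3 s^{2}$)
$T{\left(-142 \right)} + H = - 3 \left(-142\right)^{2} - 234 = \left(-3\right) 20164 - 234 = -60492 - 234 = -60726$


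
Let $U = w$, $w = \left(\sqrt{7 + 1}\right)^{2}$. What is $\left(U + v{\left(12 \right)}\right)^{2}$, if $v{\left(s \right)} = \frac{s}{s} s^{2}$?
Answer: $23104$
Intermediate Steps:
$v{\left(s \right)} = s^{2}$ ($v{\left(s \right)} = 1 s^{2} = s^{2}$)
$w = 8$ ($w = \left(\sqrt{8}\right)^{2} = \left(2 \sqrt{2}\right)^{2} = 8$)
$U = 8$
$\left(U + v{\left(12 \right)}\right)^{2} = \left(8 + 12^{2}\right)^{2} = \left(8 + 144\right)^{2} = 152^{2} = 23104$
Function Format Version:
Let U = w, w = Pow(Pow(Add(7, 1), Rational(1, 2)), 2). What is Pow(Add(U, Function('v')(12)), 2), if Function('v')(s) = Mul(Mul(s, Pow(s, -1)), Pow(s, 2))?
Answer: 23104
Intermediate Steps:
Function('v')(s) = Pow(s, 2) (Function('v')(s) = Mul(1, Pow(s, 2)) = Pow(s, 2))
w = 8 (w = Pow(Pow(8, Rational(1, 2)), 2) = Pow(Mul(2, Pow(2, Rational(1, 2))), 2) = 8)
U = 8
Pow(Add(U, Function('v')(12)), 2) = Pow(Add(8, Pow(12, 2)), 2) = Pow(Add(8, 144), 2) = Pow(152, 2) = 23104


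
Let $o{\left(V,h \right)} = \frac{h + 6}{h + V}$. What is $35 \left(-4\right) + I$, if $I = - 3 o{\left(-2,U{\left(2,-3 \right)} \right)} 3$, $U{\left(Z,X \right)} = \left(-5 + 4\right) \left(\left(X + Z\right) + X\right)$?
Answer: $-185$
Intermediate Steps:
$U{\left(Z,X \right)} = - Z - 2 X$ ($U{\left(Z,X \right)} = - (Z + 2 X) = - Z - 2 X$)
$o{\left(V,h \right)} = \frac{6 + h}{V + h}$
$I = -45$ ($I = - 3 \frac{6 - -4}{-2 - -4} \cdot 3 = - 3 \frac{6 + \left(-2 + 6\right)}{-2 + \left(-2 + 6\right)} 3 = - 3 \frac{6 + 4}{-2 + 4} \cdot 3 = - 3 \cdot \frac{1}{2} \cdot 10 \cdot 3 = \left(-3\right) 5 \cdot 3 = \left(-15\right) 3 = -45$)
$35 \left(-4\right) + I = 35 \left(-4\right) - 45 = -140 - 45 = -185$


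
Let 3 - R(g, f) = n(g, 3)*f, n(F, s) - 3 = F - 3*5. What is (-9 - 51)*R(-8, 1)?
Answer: -1380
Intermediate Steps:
n(F, s) = -12 + F (n(F, s) = 3 + (F - 3*5) = 3 + (F - 15) = 3 + (-15 + F) = -12 + F)
R(g, f) = 3 - f*(-12 + g) (R(g, f) = 3 - (-12 + g)*f = 3 - f*(-12 + g))
(-9 - 51)*R(-8, 1) = (-9 - 51)*(3 - 1*1*(-12 - 8)) = -60*(3 - 1*1*(-20)) = -60*(3 + 20) = -60*23 = -1380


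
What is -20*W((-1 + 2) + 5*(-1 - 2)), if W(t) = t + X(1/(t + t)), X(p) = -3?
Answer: 340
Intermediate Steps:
W(t) = -3 + t (W(t) = t - 3 = -3 + t)
-20*W((-1 + 2) + 5*(-1 - 2)) = -20*(-3 + ((-1 + 2) + 5*(-1 - 2))) = -20*(-3 + (1 + 5*(-3))) = -20*(-3 + (1 - 15)) = -20*(-3 - 14) = -20*(-17) = 340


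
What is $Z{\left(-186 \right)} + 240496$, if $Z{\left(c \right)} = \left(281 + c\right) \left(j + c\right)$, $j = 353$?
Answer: $256361$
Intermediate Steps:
$Z{\left(c \right)} = \left(281 + c\right) \left(353 + c\right)$
$Z{\left(-186 \right)} + 240496 = \left(99193 + \left(-186\right)^{2} + 634 \left(-186\right)\right) + 240496 = \left(99193 + 34596 - 117924\right) + 240496 = 15865 + 240496 = 256361$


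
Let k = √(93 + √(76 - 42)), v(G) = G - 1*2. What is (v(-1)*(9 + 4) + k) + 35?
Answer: -4 + √(93 + √34) ≈ 5.9414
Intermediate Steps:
v(G) = -2 + G (v(G) = G - 2 = -2 + G)
k = √(93 + √34) ≈ 9.9414
(v(-1)*(9 + 4) + k) + 35 = ((-2 - 1)*(9 + 4) + √(93 + √34)) + 35 = (-3*13 + √(93 + √34)) + 35 = (-39 + √(93 + √34)) + 35 = -4 + √(93 + √34)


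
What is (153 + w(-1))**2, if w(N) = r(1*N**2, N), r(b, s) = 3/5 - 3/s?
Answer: 613089/25 ≈ 24524.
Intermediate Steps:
r(b, s) = 3/5 - 3/s (r(b, s) = 3*(1/5) - 3/s = 3/5 - 3/s)
w(N) = 3/5 - 3/N
(153 + w(-1))**2 = (153 + (3/5 - 3/(-1)))**2 = (153 + (3/5 - 3*(-1)))**2 = (153 + (3/5 + 3))**2 = (153 + 18/5)**2 = (783/5)**2 = 613089/25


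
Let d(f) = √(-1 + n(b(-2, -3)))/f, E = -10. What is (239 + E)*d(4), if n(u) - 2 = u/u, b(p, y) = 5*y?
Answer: 229*√2/4 ≈ 80.964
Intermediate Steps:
n(u) = 3 (n(u) = 2 + u/u = 2 + 1 = 3)
d(f) = √2/f (d(f) = √(-1 + 3)/f = √2/f)
(239 + E)*d(4) = (239 - 10)*(√2/4) = 229*(√2*(¼)) = 229*(√2/4) = 229*√2/4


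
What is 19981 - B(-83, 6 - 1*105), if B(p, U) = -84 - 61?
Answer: 20126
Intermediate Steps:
B(p, U) = -145
19981 - B(-83, 6 - 1*105) = 19981 - 1*(-145) = 19981 + 145 = 20126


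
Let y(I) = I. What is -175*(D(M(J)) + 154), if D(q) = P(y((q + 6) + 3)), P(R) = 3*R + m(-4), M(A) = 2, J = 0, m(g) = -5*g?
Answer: -36225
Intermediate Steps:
P(R) = 20 + 3*R (P(R) = 3*R - 5*(-4) = 3*R + 20 = 20 + 3*R)
D(q) = 47 + 3*q (D(q) = 20 + 3*((q + 6) + 3) = 20 + 3*((6 + q) + 3) = 20 + 3*(9 + q) = 20 + (27 + 3*q) = 47 + 3*q)
-175*(D(M(J)) + 154) = -175*((47 + 3*2) + 154) = -175*((47 + 6) + 154) = -175*(53 + 154) = -175*207 = -36225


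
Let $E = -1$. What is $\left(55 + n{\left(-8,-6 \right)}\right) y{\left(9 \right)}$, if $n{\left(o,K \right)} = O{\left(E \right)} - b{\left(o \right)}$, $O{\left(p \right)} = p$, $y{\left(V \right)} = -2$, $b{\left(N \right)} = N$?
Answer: $-124$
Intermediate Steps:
$n{\left(o,K \right)} = -1 - o$
$\left(55 + n{\left(-8,-6 \right)}\right) y{\left(9 \right)} = \left(55 - -7\right) \left(-2\right) = \left(55 + \left(-1 + 8\right)\right) \left(-2\right) = \left(55 + 7\right) \left(-2\right) = 62 \left(-2\right) = -124$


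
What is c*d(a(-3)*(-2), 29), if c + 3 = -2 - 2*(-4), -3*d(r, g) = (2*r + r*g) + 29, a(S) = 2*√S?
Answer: -29 + 124*I*√3 ≈ -29.0 + 214.77*I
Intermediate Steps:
d(r, g) = -29/3 - 2*r/3 - g*r/3 (d(r, g) = -((2*r + r*g) + 29)/3 = -((2*r + g*r) + 29)/3 = -(29 + 2*r + g*r)/3 = -29/3 - 2*r/3 - g*r/3)
c = 3 (c = -3 + (-2 - 2*(-4)) = -3 + (-2 + 8) = -3 + 6 = 3)
c*d(a(-3)*(-2), 29) = 3*(-29/3 - 2*2*√(-3)*(-2)/3 - ⅓*29*(2*√(-3))*(-2)) = 3*(-29/3 - 2*2*(I*√3)*(-2)/3 - ⅓*29*(2*(I*√3))*(-2)) = 3*(-29/3 - 2*2*I*√3*(-2)/3 - ⅓*29*(2*I*√3)*(-2)) = 3*(-29/3 - (-8)*I*√3/3 - ⅓*29*(-4*I*√3)) = 3*(-29/3 + 8*I*√3/3 + 116*I*√3/3) = 3*(-29/3 + 124*I*√3/3) = -29 + 124*I*√3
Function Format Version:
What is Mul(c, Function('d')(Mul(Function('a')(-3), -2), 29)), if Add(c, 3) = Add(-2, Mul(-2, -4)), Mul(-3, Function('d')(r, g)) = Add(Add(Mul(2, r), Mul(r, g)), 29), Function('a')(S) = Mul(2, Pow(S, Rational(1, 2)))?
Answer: Add(-29, Mul(124, I, Pow(3, Rational(1, 2)))) ≈ Add(-29.000, Mul(214.77, I))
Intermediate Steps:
Function('d')(r, g) = Add(Rational(-29, 3), Mul(Rational(-2, 3), r), Mul(Rational(-1, 3), g, r)) (Function('d')(r, g) = Mul(Rational(-1, 3), Add(Add(Mul(2, r), Mul(r, g)), 29)) = Mul(Rational(-1, 3), Add(Add(Mul(2, r), Mul(g, r)), 29)) = Mul(Rational(-1, 3), Add(29, Mul(2, r), Mul(g, r))) = Add(Rational(-29, 3), Mul(Rational(-2, 3), r), Mul(Rational(-1, 3), g, r)))
c = 3 (c = Add(-3, Add(-2, Mul(-2, -4))) = Add(-3, Add(-2, 8)) = Add(-3, 6) = 3)
Mul(c, Function('d')(Mul(Function('a')(-3), -2), 29)) = Mul(3, Add(Rational(-29, 3), Mul(Rational(-2, 3), Mul(Mul(2, Pow(-3, Rational(1, 2))), -2)), Mul(Rational(-1, 3), 29, Mul(Mul(2, Pow(-3, Rational(1, 2))), -2)))) = Mul(3, Add(Rational(-29, 3), Mul(Rational(-2, 3), Mul(Mul(2, Mul(I, Pow(3, Rational(1, 2)))), -2)), Mul(Rational(-1, 3), 29, Mul(Mul(2, Mul(I, Pow(3, Rational(1, 2)))), -2)))) = Mul(3, Add(Rational(-29, 3), Mul(Rational(-2, 3), Mul(Mul(2, I, Pow(3, Rational(1, 2))), -2)), Mul(Rational(-1, 3), 29, Mul(Mul(2, I, Pow(3, Rational(1, 2))), -2)))) = Mul(3, Add(Rational(-29, 3), Mul(Rational(-2, 3), Mul(-4, I, Pow(3, Rational(1, 2)))), Mul(Rational(-1, 3), 29, Mul(-4, I, Pow(3, Rational(1, 2)))))) = Mul(3, Add(Rational(-29, 3), Mul(Rational(8, 3), I, Pow(3, Rational(1, 2))), Mul(Rational(116, 3), I, Pow(3, Rational(1, 2))))) = Mul(3, Add(Rational(-29, 3), Mul(Rational(124, 3), I, Pow(3, Rational(1, 2))))) = Add(-29, Mul(124, I, Pow(3, Rational(1, 2))))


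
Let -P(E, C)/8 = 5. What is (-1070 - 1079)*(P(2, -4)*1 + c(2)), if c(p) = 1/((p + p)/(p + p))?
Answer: 83811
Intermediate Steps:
P(E, C) = -40 (P(E, C) = -8*5 = -40)
c(p) = 1 (c(p) = 1/((2*p)/((2*p))) = 1/((2*p)*(1/(2*p))) = 1/1 = 1)
(-1070 - 1079)*(P(2, -4)*1 + c(2)) = (-1070 - 1079)*(-40*1 + 1) = -2149*(-40 + 1) = -2149*(-39) = 83811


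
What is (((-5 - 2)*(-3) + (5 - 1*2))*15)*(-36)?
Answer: -12960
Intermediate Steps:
(((-5 - 2)*(-3) + (5 - 1*2))*15)*(-36) = ((-7*(-3) + (5 - 2))*15)*(-36) = ((21 + 3)*15)*(-36) = (24*15)*(-36) = 360*(-36) = -12960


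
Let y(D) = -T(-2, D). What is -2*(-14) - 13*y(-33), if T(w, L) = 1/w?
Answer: 43/2 ≈ 21.500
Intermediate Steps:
y(D) = 1/2 (y(D) = -1/(-2) = -1*(-1/2) = 1/2)
-2*(-14) - 13*y(-33) = -2*(-14) - 13/2 = 28 - 1*13/2 = 28 - 13/2 = 43/2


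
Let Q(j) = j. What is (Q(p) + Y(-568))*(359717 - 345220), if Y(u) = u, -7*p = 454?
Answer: -9174530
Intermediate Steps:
p = -454/7 (p = -1/7*454 = -454/7 ≈ -64.857)
(Q(p) + Y(-568))*(359717 - 345220) = (-454/7 - 568)*(359717 - 345220) = -4430/7*14497 = -9174530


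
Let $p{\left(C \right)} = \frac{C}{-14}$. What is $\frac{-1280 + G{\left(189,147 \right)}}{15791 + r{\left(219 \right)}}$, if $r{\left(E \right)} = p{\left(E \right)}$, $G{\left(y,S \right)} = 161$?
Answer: $- \frac{15666}{220855} \approx -0.070933$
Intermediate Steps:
$p{\left(C \right)} = - \frac{C}{14}$ ($p{\left(C \right)} = C \left(- \frac{1}{14}\right) = - \frac{C}{14}$)
$r{\left(E \right)} = - \frac{E}{14}$
$\frac{-1280 + G{\left(189,147 \right)}}{15791 + r{\left(219 \right)}} = \frac{-1280 + 161}{15791 - \frac{219}{14}} = - \frac{1119}{15791 - \frac{219}{14}} = - \frac{1119}{\frac{220855}{14}} = \left(-1119\right) \frac{14}{220855} = - \frac{15666}{220855}$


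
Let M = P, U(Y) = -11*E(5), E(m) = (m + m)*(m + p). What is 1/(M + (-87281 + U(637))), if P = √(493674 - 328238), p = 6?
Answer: -88491/7830491645 - 2*√41359/7830491645 ≈ -1.1353e-5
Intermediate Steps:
E(m) = 2*m*(6 + m) (E(m) = (m + m)*(m + 6) = (2*m)*(6 + m) = 2*m*(6 + m))
U(Y) = -1210 (U(Y) = -22*5*(6 + 5) = -22*5*11 = -11*110 = -1210)
P = 2*√41359 (P = √165436 = 2*√41359 ≈ 406.74)
M = 2*√41359 ≈ 406.74
1/(M + (-87281 + U(637))) = 1/(2*√41359 + (-87281 - 1210)) = 1/(2*√41359 - 88491) = 1/(-88491 + 2*√41359)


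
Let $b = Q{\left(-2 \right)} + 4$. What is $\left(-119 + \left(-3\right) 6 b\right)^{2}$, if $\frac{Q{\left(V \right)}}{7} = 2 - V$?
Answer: $483025$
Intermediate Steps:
$Q{\left(V \right)} = 14 - 7 V$ ($Q{\left(V \right)} = 7 \left(2 - V\right) = 14 - 7 V$)
$b = 32$ ($b = \left(14 - -14\right) + 4 = \left(14 + 14\right) + 4 = 28 + 4 = 32$)
$\left(-119 + \left(-3\right) 6 b\right)^{2} = \left(-119 + \left(-3\right) 6 \cdot 32\right)^{2} = \left(-119 - 576\right)^{2} = \left(-695\right)^{2} = 483025$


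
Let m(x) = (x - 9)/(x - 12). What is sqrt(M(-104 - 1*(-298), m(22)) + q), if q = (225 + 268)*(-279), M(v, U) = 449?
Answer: I*sqrt(137098) ≈ 370.27*I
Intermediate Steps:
m(x) = (-9 + x)/(-12 + x)
q = -137547 (q = 493*(-279) = -137547)
sqrt(M(-104 - 1*(-298), m(22)) + q) = sqrt(449 - 137547) = sqrt(-137098) = I*sqrt(137098)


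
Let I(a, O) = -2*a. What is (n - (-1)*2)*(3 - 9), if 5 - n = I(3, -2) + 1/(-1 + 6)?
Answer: -384/5 ≈ -76.800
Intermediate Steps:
n = 54/5 (n = 5 - (-2*3 + 1/(-1 + 6)) = 5 - (-6 + 1/5) = 5 - (-6 + ⅕) = 5 - 1*(-29/5) = 5 + 29/5 = 54/5 ≈ 10.800)
(n - (-1)*2)*(3 - 9) = (54/5 - (-1)*2)*(3 - 9) = (54/5 - 1*(-2))*(-6) = (54/5 + 2)*(-6) = (64/5)*(-6) = -384/5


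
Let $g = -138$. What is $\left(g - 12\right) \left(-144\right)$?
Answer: $21600$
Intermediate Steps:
$\left(g - 12\right) \left(-144\right) = \left(-138 - 12\right) \left(-144\right) = \left(-150\right) \left(-144\right) = 21600$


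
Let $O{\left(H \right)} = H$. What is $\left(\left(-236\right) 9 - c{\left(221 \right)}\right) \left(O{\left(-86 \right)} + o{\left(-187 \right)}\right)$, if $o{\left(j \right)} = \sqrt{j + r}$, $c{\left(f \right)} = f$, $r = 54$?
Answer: $201670 - 2345 i \sqrt{133} \approx 2.0167 \cdot 10^{5} - 27044.0 i$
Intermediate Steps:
$o{\left(j \right)} = \sqrt{54 + j}$ ($o{\left(j \right)} = \sqrt{j + 54} = \sqrt{54 + j}$)
$\left(\left(-236\right) 9 - c{\left(221 \right)}\right) \left(O{\left(-86 \right)} + o{\left(-187 \right)}\right) = \left(\left(-236\right) 9 - 221\right) \left(-86 + \sqrt{54 - 187}\right) = \left(-2124 - 221\right) \left(-86 + \sqrt{-133}\right) = - 2345 \left(-86 + i \sqrt{133}\right) = 201670 - 2345 i \sqrt{133}$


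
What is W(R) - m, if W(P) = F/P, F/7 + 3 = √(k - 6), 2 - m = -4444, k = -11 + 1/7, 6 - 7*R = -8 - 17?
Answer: -137973/31 + 7*I*√826/31 ≈ -4450.7 + 6.4897*I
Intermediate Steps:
R = 31/7 (R = 6/7 - (-8 - 17)/7 = 6/7 - ⅐*(-25) = 6/7 + 25/7 = 31/7 ≈ 4.4286)
k = -76/7 (k = -11 + ⅐ = -76/7 ≈ -10.857)
m = 4446 (m = 2 - 1*(-4444) = 2 + 4444 = 4446)
F = -21 + I*√826 (F = -21 + 7*√(-76/7 - 6) = -21 + 7*√(-118/7) = -21 + 7*(I*√826/7) = -21 + I*√826 ≈ -21.0 + 28.74*I)
W(P) = (-21 + I*√826)/P
W(R) - m = (-21 + I*√826)/(31/7) - 1*4446 = 7*(-21 + I*√826)/31 - 4446 = (-147/31 + 7*I*√826/31) - 4446 = -137973/31 + 7*I*√826/31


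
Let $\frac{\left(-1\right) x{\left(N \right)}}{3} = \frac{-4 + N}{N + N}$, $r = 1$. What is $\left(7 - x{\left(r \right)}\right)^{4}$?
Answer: $\frac{625}{16} \approx 39.063$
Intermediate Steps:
$x{\left(N \right)} = - \frac{3 \left(-4 + N\right)}{2 N}$ ($x{\left(N \right)} = - 3 \frac{-4 + N}{N + N} = - 3 \frac{-4 + N}{2 N} = - \frac{3 \left(-4 + N\right)}{2 N}$)
$\left(7 - x{\left(r \right)}\right)^{4} = \left(7 - \left(- \frac{3}{2} + \frac{6}{1}\right)\right)^{4} = \left(7 - \left(- \frac{3}{2} + 6 \cdot 1\right)\right)^{4} = \left(7 - \left(- \frac{3}{2} + 6\right)\right)^{4} = \left(7 - \frac{9}{2}\right)^{4} = \left(\frac{5}{2}\right)^{4} = \frac{625}{16}$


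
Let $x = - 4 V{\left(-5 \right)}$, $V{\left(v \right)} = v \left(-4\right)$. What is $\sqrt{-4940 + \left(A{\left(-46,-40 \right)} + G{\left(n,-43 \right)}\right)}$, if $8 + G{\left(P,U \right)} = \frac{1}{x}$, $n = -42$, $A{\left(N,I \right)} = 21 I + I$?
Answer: $\frac{i \sqrt{2331205}}{20} \approx 76.341 i$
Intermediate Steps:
$V{\left(v \right)} = - 4 v$
$A{\left(N,I \right)} = 22 I$
$x = -80$ ($x = - 4 \left(\left(-4\right) \left(-5\right)\right) = \left(-4\right) 20 = -80$)
$G{\left(P,U \right)} = - \frac{641}{80}$ ($G{\left(P,U \right)} = -8 + \frac{1}{-80} = -8 - \frac{1}{80} = - \frac{641}{80}$)
$\sqrt{-4940 + \left(A{\left(-46,-40 \right)} + G{\left(n,-43 \right)}\right)} = \sqrt{-4940 + \left(22 \left(-40\right) - \frac{641}{80}\right)} = \sqrt{-4940 - \frac{71041}{80}} = \sqrt{- \frac{466241}{80}} = \frac{i \sqrt{2331205}}{20}$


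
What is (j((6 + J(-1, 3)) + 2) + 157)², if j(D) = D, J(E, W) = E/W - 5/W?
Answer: 26569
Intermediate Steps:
J(E, W) = -5/W + E/W
(j((6 + J(-1, 3)) + 2) + 157)² = (((6 + (-5 - 1)/3) + 2) + 157)² = (((6 + (⅓)*(-6)) + 2) + 157)² = (((6 - 2) + 2) + 157)² = ((4 + 2) + 157)² = (6 + 157)² = 163² = 26569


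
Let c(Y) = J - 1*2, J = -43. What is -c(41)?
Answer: 45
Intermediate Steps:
c(Y) = -45 (c(Y) = -43 - 1*2 = -43 - 2 = -45)
-c(41) = -1*(-45) = 45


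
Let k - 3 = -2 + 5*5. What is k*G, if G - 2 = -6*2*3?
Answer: -884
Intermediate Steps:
k = 26 (k = 3 + (-2 + 5*5) = 3 + (-2 + 25) = 3 + 23 = 26)
G = -34 (G = 2 - 6*2*3 = 2 - 12*3 = 2 - 36 = -34)
k*G = 26*(-34) = -884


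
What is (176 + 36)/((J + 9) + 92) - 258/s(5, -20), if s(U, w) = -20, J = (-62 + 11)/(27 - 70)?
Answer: 328993/21970 ≈ 14.975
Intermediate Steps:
J = 51/43 (J = -51/(-43) = -51*(-1/43) = 51/43 ≈ 1.1860)
(176 + 36)/((J + 9) + 92) - 258/s(5, -20) = (176 + 36)/((51/43 + 9) + 92) - 258/(-20) = 212/(438/43 + 92) - 258*(-1/20) = 212/(4394/43) + 129/10 = 212*(43/4394) + 129/10 = 4558/2197 + 129/10 = 328993/21970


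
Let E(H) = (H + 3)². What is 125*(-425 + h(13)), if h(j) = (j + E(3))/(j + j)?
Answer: -1375125/26 ≈ -52889.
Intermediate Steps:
E(H) = (3 + H)²
h(j) = (36 + j)/(2*j) (h(j) = (j + (3 + 3)²)/(j + j) = (j + 6²)/((2*j)) = (j + 36)*(1/(2*j)) = (36 + j)*(1/(2*j)) = (36 + j)/(2*j))
125*(-425 + h(13)) = 125*(-425 + (½)*(36 + 13)/13) = 125*(-425 + (½)*(1/13)*49) = 125*(-425 + 49/26) = 125*(-11001/26) = -1375125/26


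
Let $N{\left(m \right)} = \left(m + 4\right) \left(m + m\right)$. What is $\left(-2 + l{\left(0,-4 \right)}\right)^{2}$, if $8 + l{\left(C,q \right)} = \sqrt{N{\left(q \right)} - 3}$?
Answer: $\left(10 - i \sqrt{3}\right)^{2} \approx 97.0 - 34.641 i$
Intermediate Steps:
$N{\left(m \right)} = 2 m \left(4 + m\right)$ ($N{\left(m \right)} = \left(4 + m\right) 2 m = 2 m \left(4 + m\right)$)
$l{\left(C,q \right)} = -8 + \sqrt{-3 + 2 q \left(4 + q\right)}$ ($l{\left(C,q \right)} = -8 + \sqrt{2 q \left(4 + q\right) - 3} = -8 + \sqrt{-3 + 2 q \left(4 + q\right)}$)
$\left(-2 + l{\left(0,-4 \right)}\right)^{2} = \left(-2 - \left(8 - \sqrt{-3 + 2 \left(-4\right) \left(4 - 4\right)}\right)\right)^{2} = \left(-2 - \left(8 - \sqrt{-3 + 2 \left(-4\right) 0}\right)\right)^{2} = \left(-2 - \left(8 - \sqrt{-3 + 0}\right)\right)^{2} = \left(-2 - \left(8 - \sqrt{-3}\right)\right)^{2} = \left(-2 - \left(8 - i \sqrt{3}\right)\right)^{2} = \left(-10 + i \sqrt{3}\right)^{2}$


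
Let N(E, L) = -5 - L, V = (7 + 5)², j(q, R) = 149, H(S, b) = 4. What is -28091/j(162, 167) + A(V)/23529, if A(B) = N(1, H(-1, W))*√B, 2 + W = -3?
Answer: -220323077/1168607 ≈ -188.53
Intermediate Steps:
W = -5 (W = -2 - 3 = -5)
V = 144 (V = 12² = 144)
A(B) = -9*√B (A(B) = (-5 - 1*4)*√B = (-5 - 4)*√B = -9*√B)
-28091/j(162, 167) + A(V)/23529 = -28091/149 - 9*√144/23529 = -28091*1/149 - 9*12*(1/23529) = -28091/149 - 108*1/23529 = -28091/149 - 36/7843 = -220323077/1168607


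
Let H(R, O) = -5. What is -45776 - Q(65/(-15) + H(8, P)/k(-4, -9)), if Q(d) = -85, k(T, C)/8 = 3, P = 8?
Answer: -45691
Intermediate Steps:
k(T, C) = 24 (k(T, C) = 8*3 = 24)
-45776 - Q(65/(-15) + H(8, P)/k(-4, -9)) = -45776 - 1*(-85) = -45776 + 85 = -45691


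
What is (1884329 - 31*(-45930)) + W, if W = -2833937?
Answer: 474222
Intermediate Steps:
(1884329 - 31*(-45930)) + W = (1884329 - 31*(-45930)) - 2833937 = (1884329 + 1423830) - 2833937 = 3308159 - 2833937 = 474222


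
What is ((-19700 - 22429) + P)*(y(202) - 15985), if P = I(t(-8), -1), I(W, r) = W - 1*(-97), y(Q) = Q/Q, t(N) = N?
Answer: 671967360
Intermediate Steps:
y(Q) = 1
I(W, r) = 97 + W (I(W, r) = W + 97 = 97 + W)
P = 89 (P = 97 - 8 = 89)
((-19700 - 22429) + P)*(y(202) - 15985) = ((-19700 - 22429) + 89)*(1 - 15985) = (-42129 + 89)*(-15984) = -42040*(-15984) = 671967360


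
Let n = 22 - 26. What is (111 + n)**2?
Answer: 11449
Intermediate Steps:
n = -4
(111 + n)**2 = (111 - 4)**2 = 107**2 = 11449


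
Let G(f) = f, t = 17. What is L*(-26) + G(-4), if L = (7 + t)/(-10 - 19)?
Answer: 508/29 ≈ 17.517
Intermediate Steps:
L = -24/29 (L = (7 + 17)/(-10 - 19) = 24/(-29) = 24*(-1/29) = -24/29 ≈ -0.82759)
L*(-26) + G(-4) = -24/29*(-26) - 4 = 624/29 - 4 = 508/29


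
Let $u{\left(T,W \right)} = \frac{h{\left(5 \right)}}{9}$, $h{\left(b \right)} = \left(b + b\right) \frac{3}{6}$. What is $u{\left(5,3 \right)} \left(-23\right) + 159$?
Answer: $\frac{1316}{9} \approx 146.22$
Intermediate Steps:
$h{\left(b \right)} = b$ ($h{\left(b \right)} = 2 b 3 \cdot \frac{1}{6} = 2 b \frac{1}{2} = b$)
$u{\left(T,W \right)} = \frac{5}{9}$
$u{\left(5,3 \right)} \left(-23\right) + 159 = \frac{5}{9} \left(-23\right) + 159 = - \frac{115}{9} + 159 = \frac{1316}{9}$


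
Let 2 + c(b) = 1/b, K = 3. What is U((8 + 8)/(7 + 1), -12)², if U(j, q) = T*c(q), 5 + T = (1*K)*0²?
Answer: 15625/144 ≈ 108.51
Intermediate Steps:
c(b) = -2 + 1/b
T = -5 (T = -5 + (1*3)*0² = -5 + 3*0 = -5 + 0 = -5)
U(j, q) = 10 - 5/q (U(j, q) = -5*(-2 + 1/q) = 10 - 5/q)
U((8 + 8)/(7 + 1), -12)² = (10 - 5/(-12))² = (10 - 5*(-1/12))² = (10 + 5/12)² = (125/12)² = 15625/144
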